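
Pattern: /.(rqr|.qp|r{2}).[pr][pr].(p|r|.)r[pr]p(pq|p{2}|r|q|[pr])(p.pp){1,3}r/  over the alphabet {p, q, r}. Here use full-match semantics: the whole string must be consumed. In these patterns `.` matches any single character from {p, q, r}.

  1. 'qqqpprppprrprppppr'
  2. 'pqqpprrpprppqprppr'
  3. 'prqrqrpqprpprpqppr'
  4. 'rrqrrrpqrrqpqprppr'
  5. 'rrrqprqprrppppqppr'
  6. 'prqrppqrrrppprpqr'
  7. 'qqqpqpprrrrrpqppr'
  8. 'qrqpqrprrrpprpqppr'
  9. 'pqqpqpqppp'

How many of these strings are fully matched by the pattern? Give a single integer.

1 → match
2 → match
3 → match
4 → no match
5 → match
6 → no match — must end with 'ppr'
7 → no match
8 → match
9 → no match — must end with 'ppr'
Total matched: 5

5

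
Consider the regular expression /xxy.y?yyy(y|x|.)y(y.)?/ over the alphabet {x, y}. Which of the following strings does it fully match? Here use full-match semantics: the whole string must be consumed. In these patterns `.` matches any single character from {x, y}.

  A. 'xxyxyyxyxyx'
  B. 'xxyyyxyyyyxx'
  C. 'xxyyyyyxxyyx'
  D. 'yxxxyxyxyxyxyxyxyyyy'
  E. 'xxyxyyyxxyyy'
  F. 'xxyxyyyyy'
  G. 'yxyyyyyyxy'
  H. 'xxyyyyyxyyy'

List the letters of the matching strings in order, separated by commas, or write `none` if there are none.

A → no match
B → no match
C → no match
D → no match — must start with 'xxy'
E → no match
F → match
G → no match — must start with 'xxy'
H → match

F, H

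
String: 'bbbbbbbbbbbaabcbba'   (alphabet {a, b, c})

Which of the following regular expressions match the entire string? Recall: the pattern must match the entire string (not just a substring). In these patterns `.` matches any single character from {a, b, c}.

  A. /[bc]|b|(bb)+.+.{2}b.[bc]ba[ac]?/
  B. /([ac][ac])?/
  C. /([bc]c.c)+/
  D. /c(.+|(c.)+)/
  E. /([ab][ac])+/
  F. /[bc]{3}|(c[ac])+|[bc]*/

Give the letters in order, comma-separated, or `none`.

A → match
B → no match
C → no match — must end with 'c'
D → no match — must start with 'c'
E → no match
F → no match

A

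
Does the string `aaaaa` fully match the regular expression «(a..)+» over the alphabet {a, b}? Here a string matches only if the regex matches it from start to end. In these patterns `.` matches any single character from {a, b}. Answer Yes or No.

No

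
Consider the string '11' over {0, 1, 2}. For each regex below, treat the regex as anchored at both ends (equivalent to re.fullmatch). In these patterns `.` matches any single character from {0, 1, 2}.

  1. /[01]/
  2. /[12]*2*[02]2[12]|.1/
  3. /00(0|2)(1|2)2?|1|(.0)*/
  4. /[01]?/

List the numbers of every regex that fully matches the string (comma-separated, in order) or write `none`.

1 → no match
2 → match
3 → no match
4 → no match

2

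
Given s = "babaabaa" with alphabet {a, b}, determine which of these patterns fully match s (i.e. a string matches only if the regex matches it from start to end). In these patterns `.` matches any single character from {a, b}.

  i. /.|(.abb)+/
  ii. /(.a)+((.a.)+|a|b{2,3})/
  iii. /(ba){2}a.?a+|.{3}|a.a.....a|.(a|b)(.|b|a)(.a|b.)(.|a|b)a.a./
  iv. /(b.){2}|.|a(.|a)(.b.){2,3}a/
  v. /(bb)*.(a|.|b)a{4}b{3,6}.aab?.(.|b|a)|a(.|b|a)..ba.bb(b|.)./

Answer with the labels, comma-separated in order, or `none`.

i → no match
ii → match
iii → match
iv → no match
v → no match

ii, iii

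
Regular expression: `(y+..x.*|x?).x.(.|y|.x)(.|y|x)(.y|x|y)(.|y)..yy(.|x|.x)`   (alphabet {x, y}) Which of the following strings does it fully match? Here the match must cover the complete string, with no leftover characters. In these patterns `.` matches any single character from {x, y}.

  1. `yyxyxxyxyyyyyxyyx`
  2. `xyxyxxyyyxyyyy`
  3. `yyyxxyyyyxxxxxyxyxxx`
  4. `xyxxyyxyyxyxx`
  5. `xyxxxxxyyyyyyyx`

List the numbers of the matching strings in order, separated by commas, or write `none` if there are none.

2, 5

1 → no match
2 → match
3 → no match
4 → no match
5 → match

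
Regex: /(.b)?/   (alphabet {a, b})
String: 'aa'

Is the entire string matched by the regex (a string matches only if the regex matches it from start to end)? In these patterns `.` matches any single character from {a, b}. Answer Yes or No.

No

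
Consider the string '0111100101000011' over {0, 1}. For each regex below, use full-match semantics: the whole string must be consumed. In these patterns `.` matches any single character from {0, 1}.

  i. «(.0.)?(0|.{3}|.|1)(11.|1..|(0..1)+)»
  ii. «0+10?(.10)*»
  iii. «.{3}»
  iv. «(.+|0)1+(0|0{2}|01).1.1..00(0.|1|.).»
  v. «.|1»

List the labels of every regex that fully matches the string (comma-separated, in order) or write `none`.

i → no match
ii → no match
iii → no match
iv → match
v → no match

iv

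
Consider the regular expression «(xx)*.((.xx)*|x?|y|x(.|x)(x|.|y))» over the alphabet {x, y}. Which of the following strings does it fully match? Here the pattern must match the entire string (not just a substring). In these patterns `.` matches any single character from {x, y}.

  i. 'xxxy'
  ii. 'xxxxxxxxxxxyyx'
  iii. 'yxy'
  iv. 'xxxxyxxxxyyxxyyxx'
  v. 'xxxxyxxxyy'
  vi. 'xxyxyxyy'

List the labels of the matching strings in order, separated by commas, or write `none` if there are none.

i → match
ii → no match
iii → no match
iv → no match
v → no match
vi → no match

i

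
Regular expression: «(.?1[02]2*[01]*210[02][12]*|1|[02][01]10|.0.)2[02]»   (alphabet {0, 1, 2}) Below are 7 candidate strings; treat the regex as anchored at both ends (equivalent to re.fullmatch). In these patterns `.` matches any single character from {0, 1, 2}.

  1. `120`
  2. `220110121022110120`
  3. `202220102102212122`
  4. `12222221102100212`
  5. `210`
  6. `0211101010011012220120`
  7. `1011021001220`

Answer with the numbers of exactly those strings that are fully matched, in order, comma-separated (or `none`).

1 → match
2 → no match
3 → no match
4 → no match
5 → no match
6 → no match
7 → match

1, 7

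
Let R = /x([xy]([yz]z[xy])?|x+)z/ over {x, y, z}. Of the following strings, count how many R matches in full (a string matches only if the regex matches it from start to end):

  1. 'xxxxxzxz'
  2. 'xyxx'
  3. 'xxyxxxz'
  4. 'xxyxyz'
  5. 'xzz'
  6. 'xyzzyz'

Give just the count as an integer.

1

1 → no match
2 → no match — must end with 'z'
3 → no match
4 → no match
5 → no match
6 → match
Total matched: 1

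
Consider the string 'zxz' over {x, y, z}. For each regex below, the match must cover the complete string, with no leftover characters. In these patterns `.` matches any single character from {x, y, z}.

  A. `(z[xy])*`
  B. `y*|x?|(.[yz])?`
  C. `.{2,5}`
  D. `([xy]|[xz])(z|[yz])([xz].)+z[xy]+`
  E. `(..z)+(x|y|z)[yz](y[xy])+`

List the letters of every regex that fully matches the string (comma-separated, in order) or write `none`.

C

A → no match
B → no match
C → match
D → no match
E → no match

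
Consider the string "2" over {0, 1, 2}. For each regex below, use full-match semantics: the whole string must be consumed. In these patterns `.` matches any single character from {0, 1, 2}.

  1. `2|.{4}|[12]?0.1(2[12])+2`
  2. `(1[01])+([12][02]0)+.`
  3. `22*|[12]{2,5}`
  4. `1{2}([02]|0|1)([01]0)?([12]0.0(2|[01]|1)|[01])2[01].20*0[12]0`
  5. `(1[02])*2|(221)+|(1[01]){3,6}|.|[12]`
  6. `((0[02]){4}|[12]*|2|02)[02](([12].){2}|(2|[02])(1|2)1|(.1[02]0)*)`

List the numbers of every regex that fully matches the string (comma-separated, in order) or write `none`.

1 → match
2 → no match — must start with "1"
3 → match
4 → no match — must start with "1"
5 → match
6 → match

1, 3, 5, 6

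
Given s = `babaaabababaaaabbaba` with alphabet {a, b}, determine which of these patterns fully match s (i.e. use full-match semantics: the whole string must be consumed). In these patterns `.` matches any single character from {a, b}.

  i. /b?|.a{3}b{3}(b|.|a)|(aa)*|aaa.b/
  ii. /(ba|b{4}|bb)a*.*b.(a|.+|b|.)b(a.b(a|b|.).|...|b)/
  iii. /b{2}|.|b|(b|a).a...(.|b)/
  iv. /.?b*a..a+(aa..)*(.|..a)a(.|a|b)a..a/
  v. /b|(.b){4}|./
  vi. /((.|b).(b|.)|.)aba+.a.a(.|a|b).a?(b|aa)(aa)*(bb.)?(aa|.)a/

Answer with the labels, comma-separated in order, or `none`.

i → no match
ii → match
iii → no match
iv → no match
v → no match
vi → match

ii, vi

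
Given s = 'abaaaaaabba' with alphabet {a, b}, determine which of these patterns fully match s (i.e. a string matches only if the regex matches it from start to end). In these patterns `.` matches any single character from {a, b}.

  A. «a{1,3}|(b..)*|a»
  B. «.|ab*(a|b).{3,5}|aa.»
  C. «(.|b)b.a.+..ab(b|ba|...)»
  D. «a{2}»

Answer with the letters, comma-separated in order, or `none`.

C

A → no match
B → no match
C → match
D → no match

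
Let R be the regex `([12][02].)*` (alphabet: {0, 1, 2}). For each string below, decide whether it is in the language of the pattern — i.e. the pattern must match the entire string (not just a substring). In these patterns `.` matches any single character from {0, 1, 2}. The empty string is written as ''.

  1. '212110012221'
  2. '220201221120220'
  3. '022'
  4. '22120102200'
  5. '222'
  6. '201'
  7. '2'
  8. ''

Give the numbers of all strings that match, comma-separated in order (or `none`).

1. '212110012221' → no match
2 → match
3. '022' → no match
4. '22120102200' → no match
5. '222' → match
6. '201' → match
7. '2' → no match
8. '' → match

2, 5, 6, 8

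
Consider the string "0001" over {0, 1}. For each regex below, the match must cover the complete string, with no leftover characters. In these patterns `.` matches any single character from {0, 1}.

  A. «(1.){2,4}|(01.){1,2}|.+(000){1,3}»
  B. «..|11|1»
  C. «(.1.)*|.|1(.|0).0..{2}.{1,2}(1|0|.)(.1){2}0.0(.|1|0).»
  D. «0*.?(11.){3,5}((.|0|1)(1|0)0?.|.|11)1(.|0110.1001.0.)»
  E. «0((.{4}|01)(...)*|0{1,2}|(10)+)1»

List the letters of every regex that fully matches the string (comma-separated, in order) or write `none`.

A → no match
B → no match
C → no match
D → no match
E → match

E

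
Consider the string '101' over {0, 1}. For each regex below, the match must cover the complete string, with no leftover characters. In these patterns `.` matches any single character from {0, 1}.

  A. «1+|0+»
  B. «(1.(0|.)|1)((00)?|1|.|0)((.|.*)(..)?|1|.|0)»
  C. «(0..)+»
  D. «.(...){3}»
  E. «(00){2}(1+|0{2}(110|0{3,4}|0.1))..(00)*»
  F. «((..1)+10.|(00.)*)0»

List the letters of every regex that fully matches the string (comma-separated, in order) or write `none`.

B

A → no match
B → match
C → no match — must start with '0'
D → no match
E → no match — must start with '00'
F → no match — must end with '0'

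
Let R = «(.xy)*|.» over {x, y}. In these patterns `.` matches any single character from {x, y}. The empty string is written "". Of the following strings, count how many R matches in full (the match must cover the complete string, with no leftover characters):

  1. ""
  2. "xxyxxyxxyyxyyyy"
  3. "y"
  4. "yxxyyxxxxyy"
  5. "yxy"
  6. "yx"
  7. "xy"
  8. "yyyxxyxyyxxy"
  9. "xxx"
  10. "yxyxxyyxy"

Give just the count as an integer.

1 → match
2 → no match
3 → match
4 → no match
5 → match
6 → no match
7 → no match
8 → no match
9 → no match
10 → match
Total matched: 4

4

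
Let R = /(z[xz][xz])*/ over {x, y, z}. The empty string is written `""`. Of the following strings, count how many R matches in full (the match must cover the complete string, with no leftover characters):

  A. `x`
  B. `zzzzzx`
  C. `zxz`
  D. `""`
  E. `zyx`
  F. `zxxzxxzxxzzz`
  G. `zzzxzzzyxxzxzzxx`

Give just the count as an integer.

4

A → no match
B → match
C → match
D → match
E → no match
F → match
G → no match
Total matched: 4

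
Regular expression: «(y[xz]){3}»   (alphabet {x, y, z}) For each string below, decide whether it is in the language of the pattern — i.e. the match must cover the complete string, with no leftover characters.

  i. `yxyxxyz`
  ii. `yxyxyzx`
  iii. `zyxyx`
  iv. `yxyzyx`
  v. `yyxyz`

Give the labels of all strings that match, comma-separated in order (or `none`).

i → no match
ii → no match
iii → no match — must start with `y`
iv → match
v → no match

iv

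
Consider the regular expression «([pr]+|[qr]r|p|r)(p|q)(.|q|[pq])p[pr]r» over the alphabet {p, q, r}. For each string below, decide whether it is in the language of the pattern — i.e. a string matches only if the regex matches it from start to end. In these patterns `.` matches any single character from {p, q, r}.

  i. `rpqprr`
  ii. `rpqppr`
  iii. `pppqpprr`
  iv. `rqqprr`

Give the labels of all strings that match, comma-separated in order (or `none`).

i. `rpqprr` → match
ii. `rpqppr` → match
iii. `pppqpprr` → match
iv. `rqqprr` → match

i, ii, iii, iv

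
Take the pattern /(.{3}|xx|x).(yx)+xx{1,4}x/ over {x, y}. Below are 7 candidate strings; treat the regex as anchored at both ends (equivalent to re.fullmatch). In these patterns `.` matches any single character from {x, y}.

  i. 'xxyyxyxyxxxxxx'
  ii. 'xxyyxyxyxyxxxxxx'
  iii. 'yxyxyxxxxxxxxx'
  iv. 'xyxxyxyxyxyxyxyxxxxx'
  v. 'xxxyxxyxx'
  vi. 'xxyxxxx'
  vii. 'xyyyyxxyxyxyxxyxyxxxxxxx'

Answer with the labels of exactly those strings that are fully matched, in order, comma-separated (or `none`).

i → match
ii → match
iii → no match
iv → match
v → no match
vi → match
vii → no match

i, ii, iv, vi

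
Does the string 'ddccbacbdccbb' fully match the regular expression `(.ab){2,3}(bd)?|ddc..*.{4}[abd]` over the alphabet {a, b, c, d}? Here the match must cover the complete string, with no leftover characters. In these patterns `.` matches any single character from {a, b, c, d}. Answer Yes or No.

Yes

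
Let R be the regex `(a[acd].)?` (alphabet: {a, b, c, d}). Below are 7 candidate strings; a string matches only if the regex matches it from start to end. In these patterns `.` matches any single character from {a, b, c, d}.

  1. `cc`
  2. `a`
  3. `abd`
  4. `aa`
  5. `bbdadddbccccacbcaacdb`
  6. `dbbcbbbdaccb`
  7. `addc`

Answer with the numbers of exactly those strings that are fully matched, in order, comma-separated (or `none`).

none

1. `cc` → no match
2. `a` → no match
3. `abd` → no match
4. `aa` → no match
5 → no match
6. `dbbcbbbdaccb` → no match
7. `addc` → no match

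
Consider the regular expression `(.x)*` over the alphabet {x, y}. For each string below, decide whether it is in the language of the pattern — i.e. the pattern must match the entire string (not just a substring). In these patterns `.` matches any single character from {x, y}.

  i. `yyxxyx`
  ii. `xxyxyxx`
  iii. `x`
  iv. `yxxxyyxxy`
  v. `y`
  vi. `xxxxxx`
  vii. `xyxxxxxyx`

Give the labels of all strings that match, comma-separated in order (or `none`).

i → no match
ii → no match
iii → no match
iv → no match
v → no match
vi → match
vii → no match

vi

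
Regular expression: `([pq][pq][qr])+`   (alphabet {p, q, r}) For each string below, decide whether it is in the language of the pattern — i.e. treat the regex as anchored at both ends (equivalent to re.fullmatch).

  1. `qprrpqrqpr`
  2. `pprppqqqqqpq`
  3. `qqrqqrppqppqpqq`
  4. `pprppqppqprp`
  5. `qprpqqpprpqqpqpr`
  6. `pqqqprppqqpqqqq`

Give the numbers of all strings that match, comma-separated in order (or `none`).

2, 3, 6

1 → no match
2 → match
3 → match
4 → no match
5 → no match
6 → match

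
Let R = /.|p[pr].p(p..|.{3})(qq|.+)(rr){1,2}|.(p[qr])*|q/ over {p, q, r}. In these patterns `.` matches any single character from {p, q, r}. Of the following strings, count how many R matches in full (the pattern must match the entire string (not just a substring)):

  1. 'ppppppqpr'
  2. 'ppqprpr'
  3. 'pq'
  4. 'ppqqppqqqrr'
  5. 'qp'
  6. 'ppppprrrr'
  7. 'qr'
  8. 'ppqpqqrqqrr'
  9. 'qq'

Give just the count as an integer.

1 → no match
2 → match
3 → no match
4 → no match
5 → no match
6 → no match
7 → no match
8 → match
9 → no match
Total matched: 2

2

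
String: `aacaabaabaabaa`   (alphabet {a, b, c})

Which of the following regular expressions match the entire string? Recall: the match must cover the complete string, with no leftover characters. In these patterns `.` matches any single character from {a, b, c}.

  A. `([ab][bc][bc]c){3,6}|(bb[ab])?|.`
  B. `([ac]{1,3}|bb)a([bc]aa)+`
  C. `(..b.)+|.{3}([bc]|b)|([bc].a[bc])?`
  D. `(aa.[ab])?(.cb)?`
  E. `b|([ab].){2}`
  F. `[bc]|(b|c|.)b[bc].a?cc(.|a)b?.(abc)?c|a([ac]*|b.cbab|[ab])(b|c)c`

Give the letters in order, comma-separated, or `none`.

A → no match
B → match
C → no match
D → no match
E → no match
F → no match

B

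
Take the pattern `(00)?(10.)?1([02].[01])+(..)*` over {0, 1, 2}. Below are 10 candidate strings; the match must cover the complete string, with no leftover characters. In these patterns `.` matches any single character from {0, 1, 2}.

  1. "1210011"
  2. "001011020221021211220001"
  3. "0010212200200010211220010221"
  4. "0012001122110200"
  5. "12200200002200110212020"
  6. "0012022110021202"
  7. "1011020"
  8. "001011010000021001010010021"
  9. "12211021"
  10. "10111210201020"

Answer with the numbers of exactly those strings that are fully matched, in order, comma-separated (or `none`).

1, 2, 3, 4, 5, 7, 8, 9, 10

1 → match
2 → match
3 → match
4 → match
5 → match
6 → no match
7 → match
8 → match
9 → match
10 → match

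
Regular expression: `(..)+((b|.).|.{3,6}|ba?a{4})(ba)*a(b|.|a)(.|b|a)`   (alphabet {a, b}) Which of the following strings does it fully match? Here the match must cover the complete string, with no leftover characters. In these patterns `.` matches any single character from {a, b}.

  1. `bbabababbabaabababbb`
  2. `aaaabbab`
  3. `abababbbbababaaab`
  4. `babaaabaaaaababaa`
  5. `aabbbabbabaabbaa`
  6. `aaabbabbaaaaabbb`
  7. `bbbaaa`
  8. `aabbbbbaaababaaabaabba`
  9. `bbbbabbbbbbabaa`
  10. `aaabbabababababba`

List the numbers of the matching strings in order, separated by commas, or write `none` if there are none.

1 → no match
2 → no match
3 → match
4 → no match
5 → no match
6 → no match
7 → no match
8 → no match
9 → no match
10 → no match

3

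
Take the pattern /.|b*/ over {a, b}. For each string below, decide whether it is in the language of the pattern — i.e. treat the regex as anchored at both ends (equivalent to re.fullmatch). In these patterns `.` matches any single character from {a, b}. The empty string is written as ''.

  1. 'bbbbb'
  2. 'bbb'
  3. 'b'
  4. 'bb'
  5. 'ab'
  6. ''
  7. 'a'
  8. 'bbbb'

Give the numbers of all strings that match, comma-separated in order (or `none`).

1 → match
2 → match
3 → match
4 → match
5 → no match
6 → match
7 → match
8 → match

1, 2, 3, 4, 6, 7, 8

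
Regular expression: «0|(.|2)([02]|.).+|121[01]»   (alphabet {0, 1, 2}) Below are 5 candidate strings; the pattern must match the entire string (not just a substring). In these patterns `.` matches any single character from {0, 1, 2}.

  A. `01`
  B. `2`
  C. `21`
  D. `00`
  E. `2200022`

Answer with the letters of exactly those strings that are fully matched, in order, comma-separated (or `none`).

E

A → no match
B → no match
C → no match
D → no match
E → match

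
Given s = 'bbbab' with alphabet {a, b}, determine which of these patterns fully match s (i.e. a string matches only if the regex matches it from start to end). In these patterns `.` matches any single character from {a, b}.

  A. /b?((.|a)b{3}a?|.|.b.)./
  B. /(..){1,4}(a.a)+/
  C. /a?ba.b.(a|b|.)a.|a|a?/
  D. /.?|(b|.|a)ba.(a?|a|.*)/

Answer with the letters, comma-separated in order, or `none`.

A → match
B → no match — must end with 'a'
C → no match
D → no match

A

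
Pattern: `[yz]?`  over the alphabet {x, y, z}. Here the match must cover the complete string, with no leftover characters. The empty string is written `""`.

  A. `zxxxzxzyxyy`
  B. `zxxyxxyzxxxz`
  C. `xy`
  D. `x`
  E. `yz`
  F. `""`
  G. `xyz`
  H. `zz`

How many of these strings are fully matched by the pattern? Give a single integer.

A → no match
B → no match
C → no match
D → no match
E → no match
F → match
G → no match
H → no match
Total matched: 1

1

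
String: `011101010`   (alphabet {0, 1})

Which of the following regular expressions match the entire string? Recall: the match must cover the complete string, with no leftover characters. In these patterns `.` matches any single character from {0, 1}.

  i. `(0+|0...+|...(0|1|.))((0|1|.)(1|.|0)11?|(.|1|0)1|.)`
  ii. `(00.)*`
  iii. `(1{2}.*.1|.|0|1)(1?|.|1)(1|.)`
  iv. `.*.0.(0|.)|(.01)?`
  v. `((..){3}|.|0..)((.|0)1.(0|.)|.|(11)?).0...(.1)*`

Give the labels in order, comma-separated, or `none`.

i, iv

i → match
ii → no match
iii → no match
iv → match
v → no match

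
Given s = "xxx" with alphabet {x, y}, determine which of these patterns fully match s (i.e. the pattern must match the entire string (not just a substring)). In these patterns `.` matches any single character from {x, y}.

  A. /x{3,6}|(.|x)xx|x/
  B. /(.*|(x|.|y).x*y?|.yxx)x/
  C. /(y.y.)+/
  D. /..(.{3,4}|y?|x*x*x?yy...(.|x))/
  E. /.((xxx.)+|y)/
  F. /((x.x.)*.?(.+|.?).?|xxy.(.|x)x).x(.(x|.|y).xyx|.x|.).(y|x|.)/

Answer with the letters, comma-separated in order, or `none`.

A → match
B → match
C → no match — must start with "y"
D → no match
E → no match
F → no match

A, B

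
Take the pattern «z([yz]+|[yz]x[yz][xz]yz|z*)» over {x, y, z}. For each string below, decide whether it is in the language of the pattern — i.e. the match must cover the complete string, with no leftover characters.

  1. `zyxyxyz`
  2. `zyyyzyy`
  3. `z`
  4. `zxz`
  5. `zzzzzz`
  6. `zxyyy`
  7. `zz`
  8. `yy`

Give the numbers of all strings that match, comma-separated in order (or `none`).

1 → match
2 → match
3 → match
4 → no match
5 → match
6 → no match
7 → match
8 → no match — must start with `z`

1, 2, 3, 5, 7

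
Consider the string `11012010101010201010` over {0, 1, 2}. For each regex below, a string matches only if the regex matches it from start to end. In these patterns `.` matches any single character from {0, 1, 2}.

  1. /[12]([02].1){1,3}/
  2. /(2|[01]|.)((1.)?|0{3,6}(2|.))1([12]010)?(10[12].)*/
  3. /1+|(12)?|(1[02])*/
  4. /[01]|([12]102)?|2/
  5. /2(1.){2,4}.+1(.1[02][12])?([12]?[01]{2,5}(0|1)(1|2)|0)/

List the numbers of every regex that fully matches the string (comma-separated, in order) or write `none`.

2

1 → no match — must end with `1`
2 → match
3 → no match
4 → no match
5 → no match — must start with `21`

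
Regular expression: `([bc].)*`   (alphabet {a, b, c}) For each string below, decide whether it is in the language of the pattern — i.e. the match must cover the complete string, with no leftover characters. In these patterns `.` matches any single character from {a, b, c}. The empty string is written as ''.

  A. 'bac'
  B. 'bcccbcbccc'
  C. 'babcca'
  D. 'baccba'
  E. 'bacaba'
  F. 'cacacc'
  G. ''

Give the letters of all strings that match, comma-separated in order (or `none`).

B, C, D, E, F, G

A → no match
B → match
C → match
D → match
E → match
F → match
G → match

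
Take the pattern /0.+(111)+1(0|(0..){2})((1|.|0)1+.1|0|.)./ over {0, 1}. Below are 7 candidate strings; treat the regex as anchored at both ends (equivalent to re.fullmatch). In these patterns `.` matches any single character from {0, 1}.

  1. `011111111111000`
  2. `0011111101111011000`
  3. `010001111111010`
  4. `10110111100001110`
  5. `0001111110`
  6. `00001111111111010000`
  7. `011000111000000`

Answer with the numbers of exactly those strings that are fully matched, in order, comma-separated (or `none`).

1, 3

1 → match
2 → no match
3 → match
4 → no match — must start with `0`
5 → no match
6 → no match
7 → no match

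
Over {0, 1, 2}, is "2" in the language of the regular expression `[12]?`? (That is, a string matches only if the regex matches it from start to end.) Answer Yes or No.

Yes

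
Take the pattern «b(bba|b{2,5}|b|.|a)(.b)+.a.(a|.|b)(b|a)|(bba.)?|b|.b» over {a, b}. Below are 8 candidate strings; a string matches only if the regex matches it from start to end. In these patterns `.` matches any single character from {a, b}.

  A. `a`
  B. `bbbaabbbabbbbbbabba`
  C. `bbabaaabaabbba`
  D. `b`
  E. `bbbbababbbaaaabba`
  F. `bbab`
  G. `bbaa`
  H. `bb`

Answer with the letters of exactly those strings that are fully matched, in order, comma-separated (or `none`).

A → no match
B → match
C → no match
D → match
E → no match
F → match
G → match
H → match

B, D, F, G, H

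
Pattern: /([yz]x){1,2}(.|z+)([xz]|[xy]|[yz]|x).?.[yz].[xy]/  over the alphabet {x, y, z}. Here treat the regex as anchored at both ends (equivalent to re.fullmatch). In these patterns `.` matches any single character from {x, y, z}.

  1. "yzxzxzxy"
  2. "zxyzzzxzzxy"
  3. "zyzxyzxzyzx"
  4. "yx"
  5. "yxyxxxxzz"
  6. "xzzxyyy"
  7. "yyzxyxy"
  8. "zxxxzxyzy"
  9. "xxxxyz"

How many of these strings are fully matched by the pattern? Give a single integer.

1. "yzxzxzxy" → no match
2. "zxyzzzxzzxy" → no match
3. "zyzxyzxzyzx" → no match
4. "yx" → no match
5. "yxyxxxxzz" → no match
6. "xzzxyyy" → no match
7. "yyzxyxy" → no match
8. "zxxxzxyzy" → match
9. "xxxxyz" → no match
Total matched: 1

1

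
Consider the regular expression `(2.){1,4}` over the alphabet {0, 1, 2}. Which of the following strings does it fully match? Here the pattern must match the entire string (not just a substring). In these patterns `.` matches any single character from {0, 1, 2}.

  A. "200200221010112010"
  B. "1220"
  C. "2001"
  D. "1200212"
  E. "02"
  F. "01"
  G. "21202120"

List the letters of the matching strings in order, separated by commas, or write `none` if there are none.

G

A → no match
B. "1220" → no match — must start with "2"
C. "2001" → no match
D. "1200212" → no match — must start with "2"
E. "02" → no match — must start with "2"
F. "01" → no match — must start with "2"
G. "21202120" → match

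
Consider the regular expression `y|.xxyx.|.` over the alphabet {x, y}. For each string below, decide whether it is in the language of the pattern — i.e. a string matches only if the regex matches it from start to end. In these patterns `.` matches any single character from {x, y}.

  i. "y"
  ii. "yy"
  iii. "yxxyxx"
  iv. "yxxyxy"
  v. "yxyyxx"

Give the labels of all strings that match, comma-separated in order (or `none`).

i → match
ii → no match
iii → match
iv → match
v → no match

i, iii, iv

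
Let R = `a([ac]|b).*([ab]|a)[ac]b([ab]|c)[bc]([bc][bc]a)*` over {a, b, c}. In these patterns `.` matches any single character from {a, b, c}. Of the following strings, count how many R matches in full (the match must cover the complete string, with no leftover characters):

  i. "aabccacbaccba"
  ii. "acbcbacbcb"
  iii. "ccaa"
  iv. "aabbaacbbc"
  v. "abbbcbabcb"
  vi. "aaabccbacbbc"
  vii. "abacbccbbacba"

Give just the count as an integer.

i → match
ii. "acbcbacbcb" → match
iii. "ccaa" → no match — must start with "a"
iv. "aabbaacbbc" → match
v. "abbbcbabcb" → match
vi. "aaabccbacbbc" → match
vii → match
Total matched: 6

6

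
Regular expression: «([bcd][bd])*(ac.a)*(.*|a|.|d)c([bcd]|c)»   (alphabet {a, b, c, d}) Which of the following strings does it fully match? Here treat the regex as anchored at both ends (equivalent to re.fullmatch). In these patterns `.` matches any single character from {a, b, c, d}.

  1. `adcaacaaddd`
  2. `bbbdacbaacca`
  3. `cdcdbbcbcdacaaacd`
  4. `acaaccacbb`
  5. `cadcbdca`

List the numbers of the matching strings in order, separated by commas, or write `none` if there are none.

3

1. `adcaacaaddd` → no match
2. `bbbdacbaacca` → no match
3 → match
4. `acaaccacbb` → no match
5. `cadcbdca` → no match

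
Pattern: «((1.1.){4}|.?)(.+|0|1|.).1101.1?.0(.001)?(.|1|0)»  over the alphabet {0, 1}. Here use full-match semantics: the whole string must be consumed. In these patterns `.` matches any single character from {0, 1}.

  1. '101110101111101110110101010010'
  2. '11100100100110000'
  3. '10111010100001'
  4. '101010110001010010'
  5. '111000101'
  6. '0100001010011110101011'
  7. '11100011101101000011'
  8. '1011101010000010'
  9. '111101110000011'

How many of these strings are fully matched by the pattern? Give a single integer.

3

1 → match
2 → no match
3 → no match
4 → no match
5 → no match
6 → no match
7 → no match
8 → match
9 → match
Total matched: 3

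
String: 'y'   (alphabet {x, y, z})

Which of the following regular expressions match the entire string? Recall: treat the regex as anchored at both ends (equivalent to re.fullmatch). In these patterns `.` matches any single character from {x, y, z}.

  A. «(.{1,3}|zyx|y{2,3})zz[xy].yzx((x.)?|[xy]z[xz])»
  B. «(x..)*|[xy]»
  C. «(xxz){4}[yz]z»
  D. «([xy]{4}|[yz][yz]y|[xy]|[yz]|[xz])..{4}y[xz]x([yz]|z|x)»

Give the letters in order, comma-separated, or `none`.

A → no match
B → match
C → no match — must start with 'xxz'
D → no match

B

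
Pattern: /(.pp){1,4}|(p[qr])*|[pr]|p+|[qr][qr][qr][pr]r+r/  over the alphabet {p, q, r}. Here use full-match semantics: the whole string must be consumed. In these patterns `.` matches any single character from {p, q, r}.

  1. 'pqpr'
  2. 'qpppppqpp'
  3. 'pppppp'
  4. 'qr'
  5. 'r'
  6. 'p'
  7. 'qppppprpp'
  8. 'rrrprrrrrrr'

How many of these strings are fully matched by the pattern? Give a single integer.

1 → match
2 → match
3 → match
4 → no match
5 → match
6 → match
7 → match
8 → match
Total matched: 7

7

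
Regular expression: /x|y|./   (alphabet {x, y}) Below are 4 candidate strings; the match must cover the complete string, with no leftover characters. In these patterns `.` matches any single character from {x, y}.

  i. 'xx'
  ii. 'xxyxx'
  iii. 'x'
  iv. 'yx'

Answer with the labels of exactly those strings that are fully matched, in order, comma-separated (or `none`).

i → no match
ii → no match
iii → match
iv → no match

iii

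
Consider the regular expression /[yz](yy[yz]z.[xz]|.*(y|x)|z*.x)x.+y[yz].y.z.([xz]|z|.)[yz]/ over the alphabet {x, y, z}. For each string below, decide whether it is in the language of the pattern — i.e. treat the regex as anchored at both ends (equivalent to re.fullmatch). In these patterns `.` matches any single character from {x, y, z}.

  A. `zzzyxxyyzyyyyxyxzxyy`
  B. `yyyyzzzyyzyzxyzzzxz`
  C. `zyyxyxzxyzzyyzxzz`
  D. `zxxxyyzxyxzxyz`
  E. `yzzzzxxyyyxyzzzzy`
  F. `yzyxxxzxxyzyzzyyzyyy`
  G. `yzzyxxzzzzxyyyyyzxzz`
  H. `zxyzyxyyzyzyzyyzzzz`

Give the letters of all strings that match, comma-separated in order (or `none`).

A → match
B → no match
C → match
D → match
E → match
F → match
G → match
H → no match

A, C, D, E, F, G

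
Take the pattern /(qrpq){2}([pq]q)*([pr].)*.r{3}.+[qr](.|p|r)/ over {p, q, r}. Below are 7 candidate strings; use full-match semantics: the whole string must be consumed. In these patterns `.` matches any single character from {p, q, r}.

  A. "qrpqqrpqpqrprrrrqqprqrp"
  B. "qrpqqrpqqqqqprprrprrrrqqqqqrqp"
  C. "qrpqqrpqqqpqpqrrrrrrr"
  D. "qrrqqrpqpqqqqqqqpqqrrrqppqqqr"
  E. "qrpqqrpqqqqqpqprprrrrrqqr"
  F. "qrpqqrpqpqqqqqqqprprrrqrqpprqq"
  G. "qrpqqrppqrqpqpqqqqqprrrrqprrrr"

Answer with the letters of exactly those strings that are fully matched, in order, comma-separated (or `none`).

A → match
B → match
C → match
D → no match — must start with "qrpq"
E → match
F → match
G → no match

A, B, C, E, F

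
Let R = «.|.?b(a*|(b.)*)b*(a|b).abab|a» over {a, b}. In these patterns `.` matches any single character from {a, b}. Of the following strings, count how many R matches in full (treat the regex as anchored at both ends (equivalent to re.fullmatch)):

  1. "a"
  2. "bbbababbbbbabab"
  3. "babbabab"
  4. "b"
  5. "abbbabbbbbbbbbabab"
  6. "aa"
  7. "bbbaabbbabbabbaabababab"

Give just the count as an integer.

4

1 → match
2 → match
3 → match
4 → match
5 → no match
6 → no match
7 → no match
Total matched: 4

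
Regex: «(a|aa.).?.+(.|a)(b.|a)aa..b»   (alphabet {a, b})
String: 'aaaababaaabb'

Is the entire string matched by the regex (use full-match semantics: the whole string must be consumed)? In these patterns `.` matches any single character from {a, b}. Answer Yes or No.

No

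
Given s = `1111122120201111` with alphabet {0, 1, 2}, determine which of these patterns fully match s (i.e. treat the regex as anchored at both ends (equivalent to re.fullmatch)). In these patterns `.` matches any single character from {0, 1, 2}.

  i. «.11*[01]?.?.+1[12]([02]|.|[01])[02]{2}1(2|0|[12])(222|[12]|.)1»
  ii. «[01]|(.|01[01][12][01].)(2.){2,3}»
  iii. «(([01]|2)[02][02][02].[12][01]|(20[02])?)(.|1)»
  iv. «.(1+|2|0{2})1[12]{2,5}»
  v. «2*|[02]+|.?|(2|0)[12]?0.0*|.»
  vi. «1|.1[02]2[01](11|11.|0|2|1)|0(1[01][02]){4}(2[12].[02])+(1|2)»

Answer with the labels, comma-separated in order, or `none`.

i → match
ii → no match
iii → no match
iv → no match
v → no match
vi → no match

i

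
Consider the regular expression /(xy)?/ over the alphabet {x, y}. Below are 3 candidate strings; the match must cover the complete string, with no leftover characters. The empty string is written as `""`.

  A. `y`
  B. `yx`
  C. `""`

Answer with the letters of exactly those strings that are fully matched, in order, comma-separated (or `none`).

A → no match
B → no match
C → match

C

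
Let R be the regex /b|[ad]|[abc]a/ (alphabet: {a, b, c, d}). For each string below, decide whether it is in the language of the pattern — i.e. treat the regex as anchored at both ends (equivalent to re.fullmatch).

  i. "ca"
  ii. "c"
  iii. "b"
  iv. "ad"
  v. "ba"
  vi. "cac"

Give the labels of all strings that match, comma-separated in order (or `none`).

i → match
ii → no match
iii → match
iv → no match
v → match
vi → no match

i, iii, v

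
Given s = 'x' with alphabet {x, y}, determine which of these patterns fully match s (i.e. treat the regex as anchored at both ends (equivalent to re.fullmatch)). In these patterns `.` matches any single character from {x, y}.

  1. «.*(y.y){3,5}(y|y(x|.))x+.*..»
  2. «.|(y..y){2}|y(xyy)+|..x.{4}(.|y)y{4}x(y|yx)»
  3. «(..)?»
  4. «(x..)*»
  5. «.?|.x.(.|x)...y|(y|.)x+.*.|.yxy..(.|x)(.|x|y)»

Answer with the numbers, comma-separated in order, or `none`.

2, 5

1 → no match
2 → match
3 → no match
4 → no match
5 → match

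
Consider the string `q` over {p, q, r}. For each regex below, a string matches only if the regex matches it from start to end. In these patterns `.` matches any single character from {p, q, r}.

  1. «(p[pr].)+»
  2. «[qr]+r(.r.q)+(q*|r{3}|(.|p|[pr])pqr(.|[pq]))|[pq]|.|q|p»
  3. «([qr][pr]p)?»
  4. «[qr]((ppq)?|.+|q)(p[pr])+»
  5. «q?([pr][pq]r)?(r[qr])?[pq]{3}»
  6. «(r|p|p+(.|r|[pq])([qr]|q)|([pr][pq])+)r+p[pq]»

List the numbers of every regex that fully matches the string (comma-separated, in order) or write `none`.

1 → no match — must start with `p`
2 → match
3 → no match
4 → no match
5 → no match
6 → no match

2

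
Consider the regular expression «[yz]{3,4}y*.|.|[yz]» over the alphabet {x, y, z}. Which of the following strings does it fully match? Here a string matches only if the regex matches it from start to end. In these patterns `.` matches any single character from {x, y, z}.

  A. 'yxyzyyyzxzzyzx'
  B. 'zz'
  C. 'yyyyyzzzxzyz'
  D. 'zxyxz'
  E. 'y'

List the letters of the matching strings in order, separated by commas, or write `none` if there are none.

E

A → no match
B → no match
C → no match
D → no match
E → match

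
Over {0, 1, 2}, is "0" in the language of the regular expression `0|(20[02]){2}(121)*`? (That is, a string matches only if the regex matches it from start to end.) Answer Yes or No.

Yes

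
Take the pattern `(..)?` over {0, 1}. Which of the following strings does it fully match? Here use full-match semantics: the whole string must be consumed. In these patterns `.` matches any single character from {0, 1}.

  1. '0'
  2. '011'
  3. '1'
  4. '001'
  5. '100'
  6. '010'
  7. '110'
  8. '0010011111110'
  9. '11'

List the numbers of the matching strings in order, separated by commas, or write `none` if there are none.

1 → no match
2 → no match
3 → no match
4 → no match
5 → no match
6 → no match
7 → no match
8 → no match
9 → match

9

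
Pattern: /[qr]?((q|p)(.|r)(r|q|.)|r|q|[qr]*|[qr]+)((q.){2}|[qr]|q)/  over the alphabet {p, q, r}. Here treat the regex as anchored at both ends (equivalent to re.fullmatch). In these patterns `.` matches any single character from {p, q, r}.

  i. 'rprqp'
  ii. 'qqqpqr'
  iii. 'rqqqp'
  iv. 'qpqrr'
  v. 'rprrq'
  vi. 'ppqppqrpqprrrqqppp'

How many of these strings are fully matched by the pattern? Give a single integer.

4

i → no match
ii → match
iii → match
iv → match
v → match
vi → no match
Total matched: 4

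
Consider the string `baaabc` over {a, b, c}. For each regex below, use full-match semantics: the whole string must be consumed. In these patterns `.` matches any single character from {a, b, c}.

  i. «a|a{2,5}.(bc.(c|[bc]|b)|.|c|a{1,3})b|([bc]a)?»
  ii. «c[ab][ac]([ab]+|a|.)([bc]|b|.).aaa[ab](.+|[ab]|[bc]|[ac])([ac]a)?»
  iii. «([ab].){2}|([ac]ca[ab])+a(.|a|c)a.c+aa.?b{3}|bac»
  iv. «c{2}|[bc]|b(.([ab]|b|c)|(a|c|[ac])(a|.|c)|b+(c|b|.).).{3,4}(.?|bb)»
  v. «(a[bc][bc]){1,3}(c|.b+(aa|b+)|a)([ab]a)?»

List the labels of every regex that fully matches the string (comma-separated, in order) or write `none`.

iv

i → no match
ii → no match — must start with `c`
iii → no match
iv → match
v → no match — must start with `a`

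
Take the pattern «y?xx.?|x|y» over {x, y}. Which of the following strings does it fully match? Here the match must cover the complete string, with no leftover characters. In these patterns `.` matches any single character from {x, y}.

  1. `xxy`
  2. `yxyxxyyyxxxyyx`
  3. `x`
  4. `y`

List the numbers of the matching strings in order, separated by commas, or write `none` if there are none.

1, 3, 4

1 → match
2 → no match
3 → match
4 → match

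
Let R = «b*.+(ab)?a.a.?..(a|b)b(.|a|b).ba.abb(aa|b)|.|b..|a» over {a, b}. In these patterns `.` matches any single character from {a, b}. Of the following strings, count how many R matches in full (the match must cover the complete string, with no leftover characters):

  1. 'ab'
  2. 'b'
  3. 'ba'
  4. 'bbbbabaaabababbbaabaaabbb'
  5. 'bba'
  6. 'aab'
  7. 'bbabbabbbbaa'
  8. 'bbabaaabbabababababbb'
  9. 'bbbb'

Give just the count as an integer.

3

1. 'ab' → no match
2. 'b' → match
3. 'ba' → no match
4 → match
5. 'bba' → match
6. 'aab' → no match
7. 'bbabbabbbbaa' → no match
8 → no match
9. 'bbbb' → no match
Total matched: 3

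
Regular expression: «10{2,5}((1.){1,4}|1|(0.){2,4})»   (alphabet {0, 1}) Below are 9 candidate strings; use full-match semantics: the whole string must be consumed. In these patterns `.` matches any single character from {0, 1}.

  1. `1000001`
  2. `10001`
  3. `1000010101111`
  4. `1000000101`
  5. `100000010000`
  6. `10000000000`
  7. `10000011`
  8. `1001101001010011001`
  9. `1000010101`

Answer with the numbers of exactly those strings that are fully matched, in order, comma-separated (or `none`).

1, 2, 3, 4, 5, 6, 7, 9

1 → match
2 → match
3 → match
4 → match
5 → match
6 → match
7 → match
8 → no match
9 → match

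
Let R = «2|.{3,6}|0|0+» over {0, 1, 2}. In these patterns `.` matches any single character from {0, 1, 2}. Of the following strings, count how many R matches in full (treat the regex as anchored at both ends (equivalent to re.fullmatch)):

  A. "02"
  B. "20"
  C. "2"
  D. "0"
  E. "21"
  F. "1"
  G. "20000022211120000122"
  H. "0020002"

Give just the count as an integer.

A → no match
B → no match
C → match
D → match
E → no match
F → no match
G → no match
H → no match
Total matched: 2

2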